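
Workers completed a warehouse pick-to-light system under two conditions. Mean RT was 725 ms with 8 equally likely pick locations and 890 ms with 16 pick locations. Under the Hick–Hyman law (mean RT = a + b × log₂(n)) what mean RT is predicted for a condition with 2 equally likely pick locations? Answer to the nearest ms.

395 ms

RT is linear in log₂ n, so two points fix the line:
  b = (890 − 725) / (log₂ 16 − log₂ 8) = 165 / (4 − 3) = 165 ms/bit
  a = 725 − 165 × 3 = 230 ms
Then RT(2) = 230 + 165 × log₂ 2 = 230 + 165 × 1 ≈ 395.000 ms.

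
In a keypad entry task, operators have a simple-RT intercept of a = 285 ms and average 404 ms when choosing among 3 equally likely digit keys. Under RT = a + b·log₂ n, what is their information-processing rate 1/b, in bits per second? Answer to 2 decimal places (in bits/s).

13.32 bits/s

b = (404 − 285)/log₂ 3 = 119/1.5850 = 75.081 ms per bit = 0.07508 s/bit; the reciprocal is 13.319 bits/s.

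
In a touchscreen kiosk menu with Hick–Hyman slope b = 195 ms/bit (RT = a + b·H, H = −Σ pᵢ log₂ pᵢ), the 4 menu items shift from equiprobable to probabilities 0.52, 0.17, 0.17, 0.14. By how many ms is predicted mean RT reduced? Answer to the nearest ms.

47 ms

The RT saving is b·ΔH. Equiprobable H₀ = log₂(4) = 2.0000 bits; with the given probabilities H = 1.7569 bits.
b·(H₀ − H) = 195 × (2.0000 − 1.7569) = 47.41 ms.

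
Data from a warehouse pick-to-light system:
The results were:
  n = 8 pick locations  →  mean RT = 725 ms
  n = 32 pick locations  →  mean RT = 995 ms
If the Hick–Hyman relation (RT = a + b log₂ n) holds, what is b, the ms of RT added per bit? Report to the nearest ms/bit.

135 ms/bit

b = (RT₂ − RT₁)/(log₂ n₂ − log₂ n₁) = (995 − 725)/(5 − 3) = 135 ms/bit.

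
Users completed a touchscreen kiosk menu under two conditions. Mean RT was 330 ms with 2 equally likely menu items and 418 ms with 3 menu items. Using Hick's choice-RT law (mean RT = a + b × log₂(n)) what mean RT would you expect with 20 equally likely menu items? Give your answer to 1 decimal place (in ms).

829.7 ms

Solve the two-equation system in a and b:
  b = (418 − 330) / (log₂ 3 − log₂ 2) = 88 / (1.5850 − 1) = 150.437 ms/bit
  a = 330 − 150.437 × 1 = 179.563 ms
Then RT(20) = 179.563 + 150.437 × log₂ 20 = 179.563 + 150.437 × 4.3219 ≈ 829.741 ms.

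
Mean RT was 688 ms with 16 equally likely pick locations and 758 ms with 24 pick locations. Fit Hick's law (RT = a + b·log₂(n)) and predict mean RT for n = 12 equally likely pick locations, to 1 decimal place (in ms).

638.3 ms

Solve the two-equation system in a and b:
  b = (758 − 688) / (log₂ 24 − log₂ 16) = 70 / (4.5850 − 4) = 119.666 ms/bit
  a = 688 − 119.666 × 4 = 209.337 ms
Then RT(12) = 209.337 + 119.666 × log₂ 12 = 209.337 + 119.666 × 3.5850 ≈ 638.334 ms.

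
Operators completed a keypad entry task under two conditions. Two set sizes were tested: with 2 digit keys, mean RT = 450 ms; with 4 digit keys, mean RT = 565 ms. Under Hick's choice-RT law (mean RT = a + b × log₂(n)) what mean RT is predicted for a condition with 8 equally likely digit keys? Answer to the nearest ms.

With log₂ n on the abscissa the relation is linear; from the two conditions:
  b = (565 − 450) / (log₂ 4 − log₂ 2) = 115 / (2 − 1) = 115 ms/bit
  a = 450 − 115 × 1 = 335 ms
Then RT(8) = 335 + 115 × log₂ 8 = 335 + 115 × 3 ≈ 680.000 ms.

680 ms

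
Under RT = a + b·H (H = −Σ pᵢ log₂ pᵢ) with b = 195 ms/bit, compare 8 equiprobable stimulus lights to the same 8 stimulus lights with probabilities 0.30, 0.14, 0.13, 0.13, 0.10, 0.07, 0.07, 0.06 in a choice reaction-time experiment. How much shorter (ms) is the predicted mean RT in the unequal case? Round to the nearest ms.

40 ms

The RT saving is b·ΔH. Equiprobable H₀ = log₂(8) = 3.0000 bits; with the given probabilities H = 2.7963 bits.
b·(H₀ − H) = 195 × (3.0000 − 2.7963) = 39.72 ms.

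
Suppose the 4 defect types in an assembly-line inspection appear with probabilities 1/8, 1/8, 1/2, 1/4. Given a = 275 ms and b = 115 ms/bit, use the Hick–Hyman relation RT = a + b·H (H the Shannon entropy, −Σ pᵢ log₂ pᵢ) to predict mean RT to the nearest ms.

476 ms

H = −Σ pᵢ log₂ pᵢ = 0.125·3 + 0.125·3 + 0.5·1 + 0.25·2 = 1.750 bits.
RT = 275 + 115 × 1.750 = 476.25 ms.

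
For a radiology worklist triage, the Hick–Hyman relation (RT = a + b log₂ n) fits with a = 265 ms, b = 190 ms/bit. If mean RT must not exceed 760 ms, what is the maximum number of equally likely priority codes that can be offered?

6

Set 265 + 190·log₂ n ≤ 760 → log₂ n ≤ (760 − 265)/190 = 2.6053.
So n ≤ 2^2.6053 = 6.085; the largest integer n is 6.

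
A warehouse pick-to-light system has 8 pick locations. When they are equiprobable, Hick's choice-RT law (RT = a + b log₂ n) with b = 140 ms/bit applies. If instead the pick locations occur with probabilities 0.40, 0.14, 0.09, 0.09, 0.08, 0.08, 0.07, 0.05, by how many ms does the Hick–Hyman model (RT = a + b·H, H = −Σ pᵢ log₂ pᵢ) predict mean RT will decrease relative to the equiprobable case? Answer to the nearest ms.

Equiprobable entropy H₀ = log₂ 8 = 3.0000 bits.
Skewed entropy H = −Σ pᵢ log₂ pᵢ = 2.6189 bits.
ΔRT = b·(H₀ − H) = 140 × 0.3811 = 53.36 ms.

53 ms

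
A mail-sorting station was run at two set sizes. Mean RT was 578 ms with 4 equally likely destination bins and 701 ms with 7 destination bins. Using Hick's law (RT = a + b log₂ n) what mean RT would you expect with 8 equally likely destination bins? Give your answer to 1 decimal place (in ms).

With log₂ n on the abscissa the relation is linear; from the two conditions:
  b = (701 − 578) / (log₂ 7 − log₂ 4) = 123 / (2.8074 − 2) = 152.349 ms/bit
  a = 578 − 152.349 × 2 = 273.301 ms
Then RT(8) = 273.301 + 152.349 × log₂ 8 = 273.301 + 152.349 × 3 ≈ 730.349 ms.

730.3 ms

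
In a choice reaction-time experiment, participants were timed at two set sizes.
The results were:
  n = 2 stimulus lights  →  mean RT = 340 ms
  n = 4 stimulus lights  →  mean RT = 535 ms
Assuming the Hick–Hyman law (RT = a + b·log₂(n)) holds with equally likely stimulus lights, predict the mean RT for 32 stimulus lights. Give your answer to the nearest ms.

1120 ms

Fit slope and intercept:
  b = (535 − 340) / (log₂ 4 − log₂ 2) = 195 / (2 − 1) = 195 ms/bit
  a = 340 − 195 × 1 = 145 ms
Then RT(32) = 145 + 195 × log₂ 32 = 145 + 195 × 5 ≈ 1120.000 ms.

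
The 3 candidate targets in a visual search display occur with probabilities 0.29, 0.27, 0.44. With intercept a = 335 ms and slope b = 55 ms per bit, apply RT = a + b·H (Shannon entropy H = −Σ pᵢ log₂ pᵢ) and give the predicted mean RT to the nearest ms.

H = 0.29·log₂(1/0.29) + 0.27·log₂(1/0.27) + 0.44·log₂(1/0.44) = 1.5491 bits.
RT = 335 + 55 × 1.5491 = 420.20 ms.

420 ms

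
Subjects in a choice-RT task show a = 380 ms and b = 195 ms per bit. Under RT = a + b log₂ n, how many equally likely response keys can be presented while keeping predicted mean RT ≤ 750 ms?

3

195·log₂ n ≤ 750 − 380 = 370, giving log₂ n ≤ 1.8974 and n ≤ 3.726. The largest whole number is 3.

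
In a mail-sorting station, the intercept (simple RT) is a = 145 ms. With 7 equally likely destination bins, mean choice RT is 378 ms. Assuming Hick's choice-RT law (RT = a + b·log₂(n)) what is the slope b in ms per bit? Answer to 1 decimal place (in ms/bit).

83.0 ms/bit

log₂(7) = 2.8074 bits.
b = (RT − a)/log₂ n = (378 − 145) / 2.8074 = 82.996 ms/bit.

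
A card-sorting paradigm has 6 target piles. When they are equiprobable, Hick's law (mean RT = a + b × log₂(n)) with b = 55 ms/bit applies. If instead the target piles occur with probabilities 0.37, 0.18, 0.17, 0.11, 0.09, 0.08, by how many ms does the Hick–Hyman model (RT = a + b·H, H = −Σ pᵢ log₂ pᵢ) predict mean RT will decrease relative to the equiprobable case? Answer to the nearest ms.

12 ms

Equiprobable entropy H₀ = log₂ 6 = 2.5850 bits.
Skewed entropy H = −Σ pᵢ log₂ pᵢ = 2.3651 bits.
ΔRT = b·(H₀ − H) = 55 × 0.2199 = 12.09 ms.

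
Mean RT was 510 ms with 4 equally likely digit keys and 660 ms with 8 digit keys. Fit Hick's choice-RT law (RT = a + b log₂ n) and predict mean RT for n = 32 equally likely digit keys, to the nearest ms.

960 ms

Fit slope and intercept:
  b = (660 − 510) / (log₂ 8 − log₂ 4) = 150 / (3 − 2) = 150 ms/bit
  a = 510 − 150 × 2 = 210 ms
Then RT(32) = 210 + 150 × log₂ 32 = 210 + 150 × 5 ≈ 960.000 ms.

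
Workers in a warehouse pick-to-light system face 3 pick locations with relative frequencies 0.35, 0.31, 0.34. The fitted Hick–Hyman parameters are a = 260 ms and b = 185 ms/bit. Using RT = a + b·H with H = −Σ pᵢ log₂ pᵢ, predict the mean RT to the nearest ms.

Entropy contributions −pᵢ log₂ pᵢ: 0.5301, 0.5238, 0.5292; sum H = 1.5831 bits.
RT = a + bH = 260 + 185·1.5831 = 552.87 ms.

553 ms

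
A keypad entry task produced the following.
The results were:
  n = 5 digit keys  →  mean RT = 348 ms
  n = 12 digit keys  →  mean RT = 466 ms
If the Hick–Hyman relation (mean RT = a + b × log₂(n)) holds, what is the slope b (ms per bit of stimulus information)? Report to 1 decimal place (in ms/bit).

b = (RT₂ − RT₁)/(log₂ n₂ − log₂ n₁) = (466 − 348)/(3.5850 − 2.3219) = 93.426 ms/bit.

93.4 ms/bit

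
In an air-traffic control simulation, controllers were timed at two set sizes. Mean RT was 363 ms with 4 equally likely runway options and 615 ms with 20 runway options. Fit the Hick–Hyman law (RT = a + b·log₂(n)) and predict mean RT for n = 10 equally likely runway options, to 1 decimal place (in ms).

506.5 ms

Solve the two-equation system in a and b:
  b = (615 − 363) / (log₂ 20 − log₂ 4) = 252 / (4.3219 − 2) = 108.530 ms/bit
  a = 363 − 108.530 × 2 = 145.939 ms
Then RT(10) = 145.939 + 108.530 × log₂ 10 = 145.939 + 108.530 × 3.3219 ≈ 506.470 ms.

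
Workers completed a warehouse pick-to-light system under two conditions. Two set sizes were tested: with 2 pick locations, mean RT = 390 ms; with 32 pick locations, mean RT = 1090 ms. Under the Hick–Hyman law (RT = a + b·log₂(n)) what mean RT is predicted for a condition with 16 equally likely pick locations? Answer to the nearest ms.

Fit slope and intercept:
  b = (1090 − 390) / (log₂ 32 − log₂ 2) = 700 / (5 − 1) = 175 ms/bit
  a = 390 − 175 × 1 = 215 ms
Then RT(16) = 215 + 175 × log₂ 16 = 215 + 175 × 4 ≈ 915.000 ms.

915 ms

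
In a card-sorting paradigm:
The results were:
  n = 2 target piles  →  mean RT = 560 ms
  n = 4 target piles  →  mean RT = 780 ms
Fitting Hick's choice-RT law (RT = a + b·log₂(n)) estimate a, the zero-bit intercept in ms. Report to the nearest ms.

340 ms

Slope: b = (780 − 560) / (log₂ 4 − log₂ 2) = 220/1.0000 = 220 ms/bit.
a = RT₁ − b·log₂ n₁ = 560 − 220 × 1 = 340.000 ms.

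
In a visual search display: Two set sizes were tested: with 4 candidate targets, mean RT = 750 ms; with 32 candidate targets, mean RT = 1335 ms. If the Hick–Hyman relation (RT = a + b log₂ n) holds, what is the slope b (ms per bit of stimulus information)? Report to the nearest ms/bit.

195 ms/bit

Slope: b = (1335 − 750) / (log₂ 32 − log₂ 4) = 585/3.0000 = 195 ms/bit.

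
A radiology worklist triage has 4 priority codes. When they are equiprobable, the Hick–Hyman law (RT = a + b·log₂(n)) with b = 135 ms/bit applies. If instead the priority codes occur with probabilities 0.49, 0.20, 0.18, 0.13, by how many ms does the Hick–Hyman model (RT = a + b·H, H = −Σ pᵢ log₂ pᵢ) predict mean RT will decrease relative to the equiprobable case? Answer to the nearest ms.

The RT saving is b·ΔH. Equiprobable H₀ = log₂(4) = 2.0000 bits; with the given probabilities H = 1.7966 bits.
b·(H₀ − H) = 135 × (2.0000 − 1.7966) = 27.46 ms.

27 ms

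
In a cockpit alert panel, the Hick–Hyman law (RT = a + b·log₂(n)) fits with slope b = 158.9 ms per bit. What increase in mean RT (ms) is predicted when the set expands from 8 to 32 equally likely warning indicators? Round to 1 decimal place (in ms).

The intercept a cancels: ΔRT = b·(log₂ n₂ − log₂ n₁) = b·log₂(n₂/n₁).
log₂(32) − log₂(8) = log₂(32/8) = log₂(4) = 2.
ΔRT = 158.9 × 2.0000 = 317.800 ms.

317.8 ms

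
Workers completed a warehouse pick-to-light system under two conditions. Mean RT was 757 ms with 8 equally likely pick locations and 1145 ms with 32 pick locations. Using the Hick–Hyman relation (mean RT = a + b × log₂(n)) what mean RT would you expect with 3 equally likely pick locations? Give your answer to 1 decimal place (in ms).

RT is linear in log₂ n, so two points fix the line:
  b = (1145 − 757) / (log₂ 32 − log₂ 8) = 388 / (5 − 3) = 194.000 ms/bit
  a = 757 − 194.000 × 3 = 175.000 ms
Then RT(3) = 175.000 + 194.000 × log₂ 3 = 175.000 + 194.000 × 1.5850 ≈ 482.483 ms.

482.5 ms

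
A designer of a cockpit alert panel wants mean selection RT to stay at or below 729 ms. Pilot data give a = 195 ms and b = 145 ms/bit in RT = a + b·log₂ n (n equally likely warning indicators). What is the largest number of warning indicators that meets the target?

Set 195 + 145·log₂ n ≤ 729 → log₂ n ≤ (729 − 195)/145 = 3.6828.
So n ≤ 2^3.6828 = 12.842; the largest integer n is 12.

12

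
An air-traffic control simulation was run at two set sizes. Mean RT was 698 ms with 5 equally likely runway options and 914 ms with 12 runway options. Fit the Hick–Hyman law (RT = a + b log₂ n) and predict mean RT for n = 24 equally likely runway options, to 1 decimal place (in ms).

1085.0 ms

RT is linear in log₂ n, so two points fix the line:
  b = (914 − 698) / (log₂ 12 − log₂ 5) = 216 / (3.5850 − 2.3219) = 171.017 ms/bit
  a = 698 − 171.017 × 2.3219 = 300.911 ms
Then RT(24) = 300.911 + 171.017 × log₂ 24 = 300.911 + 171.017 × 4.5850 ≈ 1085.017 ms.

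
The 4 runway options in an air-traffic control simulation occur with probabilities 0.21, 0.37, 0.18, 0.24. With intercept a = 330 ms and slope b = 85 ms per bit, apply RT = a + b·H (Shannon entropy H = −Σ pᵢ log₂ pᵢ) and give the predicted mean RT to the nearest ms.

495 ms

Entropy contributions −pᵢ log₂ pᵢ: 0.4728, 0.5307, 0.4453, 0.4941; sum H = 1.9430 bits.
RT = a + bH = 330 + 85·1.9430 = 495.15 ms.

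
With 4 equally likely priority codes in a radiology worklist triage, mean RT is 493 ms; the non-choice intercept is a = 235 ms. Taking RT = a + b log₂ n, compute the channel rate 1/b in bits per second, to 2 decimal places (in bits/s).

7.75 bits/s

b = (493 − 235)/log₂ 4 = 258/2 = 129.000 ms per bit = 0.12900 s/bit; the reciprocal is 7.752 bits/s.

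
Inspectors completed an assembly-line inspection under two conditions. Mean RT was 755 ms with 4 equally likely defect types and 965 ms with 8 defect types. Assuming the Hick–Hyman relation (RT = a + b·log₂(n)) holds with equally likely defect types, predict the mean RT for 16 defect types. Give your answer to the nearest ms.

1175 ms

Fit slope and intercept:
  b = (965 − 755) / (log₂ 8 − log₂ 4) = 210 / (3 − 2) = 210 ms/bit
  a = 755 − 210 × 2 = 335 ms
Then RT(16) = 335 + 210 × log₂ 16 = 335 + 210 × 4 ≈ 1175.000 ms.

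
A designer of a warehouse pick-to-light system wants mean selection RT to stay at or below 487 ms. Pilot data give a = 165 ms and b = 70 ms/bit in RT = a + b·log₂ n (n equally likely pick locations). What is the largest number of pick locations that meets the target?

24

70·log₂ n ≤ 487 − 165 = 322, giving log₂ n ≤ 4.6000 and n ≤ 24.251. The largest whole number is 24.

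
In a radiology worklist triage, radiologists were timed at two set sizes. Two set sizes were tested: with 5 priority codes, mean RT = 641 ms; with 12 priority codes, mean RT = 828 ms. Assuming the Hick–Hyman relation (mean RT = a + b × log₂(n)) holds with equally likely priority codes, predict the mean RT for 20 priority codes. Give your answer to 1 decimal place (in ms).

937.1 ms

Fit slope and intercept:
  b = (828 − 641) / (log₂ 12 − log₂ 5) = 187 / (3.5850 − 2.3219) = 148.056 ms/bit
  a = 641 − 148.056 × 2.3219 = 297.224 ms
Then RT(20) = 297.224 + 148.056 × log₂ 20 = 297.224 + 148.056 × 4.3219 ≈ 937.112 ms.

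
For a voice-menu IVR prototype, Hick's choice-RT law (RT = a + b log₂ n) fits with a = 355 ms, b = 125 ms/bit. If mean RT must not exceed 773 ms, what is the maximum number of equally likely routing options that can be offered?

10

Information budget: (773 − 355)/125 = 3.3440 bits, so n ≤ 2^3.3440 = 10.154 → at most 10.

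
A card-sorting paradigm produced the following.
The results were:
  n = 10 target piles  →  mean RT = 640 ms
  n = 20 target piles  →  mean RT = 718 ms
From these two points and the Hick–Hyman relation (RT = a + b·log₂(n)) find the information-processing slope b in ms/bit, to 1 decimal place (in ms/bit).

Slope: b = (718 − 640) / (log₂ 20 − log₂ 10) = 78/1.0000 = 78.000 ms/bit.

78.0 ms/bit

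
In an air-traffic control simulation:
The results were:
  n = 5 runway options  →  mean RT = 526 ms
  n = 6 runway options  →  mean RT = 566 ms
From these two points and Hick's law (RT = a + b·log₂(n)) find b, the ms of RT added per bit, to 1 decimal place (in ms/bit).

b = (RT₂ − RT₁)/(log₂ n₂ − log₂ n₁) = (566 − 526)/(2.5850 − 2.3219) = 152.071 ms/bit.

152.1 ms/bit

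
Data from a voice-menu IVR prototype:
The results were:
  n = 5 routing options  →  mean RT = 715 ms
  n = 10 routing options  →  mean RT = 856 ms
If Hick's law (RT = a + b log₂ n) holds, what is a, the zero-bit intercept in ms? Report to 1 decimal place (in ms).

Slope: b = (856 − 715) / (log₂ 10 − log₂ 5) = 141/1.0000 = 141.000 ms/bit.
a = RT₁ − b·log₂ n₁ = 715 − 141.000 × 2.3219 = 387.608 ms.

387.6 ms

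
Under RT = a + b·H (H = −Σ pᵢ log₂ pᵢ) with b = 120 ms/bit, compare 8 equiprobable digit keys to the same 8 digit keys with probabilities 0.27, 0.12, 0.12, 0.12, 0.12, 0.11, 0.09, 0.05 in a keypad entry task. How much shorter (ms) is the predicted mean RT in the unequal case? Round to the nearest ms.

17 ms

The RT saving is b·ΔH. Equiprobable H₀ = log₂(8) = 3.0000 bits; with the given probabilities H = 2.8573 bits.
b·(H₀ − H) = 120 × (3.0000 − 2.8573) = 17.12 ms.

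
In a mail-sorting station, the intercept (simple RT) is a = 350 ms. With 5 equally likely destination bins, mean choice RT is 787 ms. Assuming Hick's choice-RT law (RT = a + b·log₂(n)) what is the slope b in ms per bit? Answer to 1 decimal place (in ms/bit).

b = (787 − 350) / log₂(5) = 437 / 2.3219 = 188.206 ms/bit.

188.2 ms/bit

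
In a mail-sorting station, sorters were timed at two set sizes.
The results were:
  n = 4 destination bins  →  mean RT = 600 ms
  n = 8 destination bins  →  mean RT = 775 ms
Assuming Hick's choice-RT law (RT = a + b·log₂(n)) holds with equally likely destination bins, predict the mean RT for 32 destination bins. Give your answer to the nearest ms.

1125 ms

RT is linear in log₂ n, so two points fix the line:
  b = (775 − 600) / (log₂ 8 − log₂ 4) = 175 / (3 − 2) = 175 ms/bit
  a = 600 − 175 × 2 = 250 ms
Then RT(32) = 250 + 175 × log₂ 32 = 250 + 175 × 5 ≈ 1125.000 ms.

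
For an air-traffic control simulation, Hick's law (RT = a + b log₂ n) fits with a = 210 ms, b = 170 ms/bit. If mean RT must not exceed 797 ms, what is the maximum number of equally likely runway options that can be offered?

10

Information budget: (797 − 210)/170 = 3.4529 bits, so n ≤ 2^3.4529 = 10.951 → at most 10.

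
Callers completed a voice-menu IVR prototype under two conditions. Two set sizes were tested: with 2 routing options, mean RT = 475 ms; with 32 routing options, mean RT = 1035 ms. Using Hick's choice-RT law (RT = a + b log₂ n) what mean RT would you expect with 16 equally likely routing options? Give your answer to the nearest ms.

895 ms

Fit slope and intercept:
  b = (1035 − 475) / (log₂ 32 − log₂ 2) = 560 / (5 − 1) = 140 ms/bit
  a = 475 − 140 × 1 = 335 ms
Then RT(16) = 335 + 140 × log₂ 16 = 335 + 140 × 4 ≈ 895.000 ms.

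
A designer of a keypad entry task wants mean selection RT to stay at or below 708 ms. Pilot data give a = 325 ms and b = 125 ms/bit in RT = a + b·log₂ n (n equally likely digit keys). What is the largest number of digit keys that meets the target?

8

Set 325 + 125·log₂ n ≤ 708 → log₂ n ≤ (708 − 325)/125 = 3.0640.
So n ≤ 2^3.0640 = 8.363; the largest integer n is 8.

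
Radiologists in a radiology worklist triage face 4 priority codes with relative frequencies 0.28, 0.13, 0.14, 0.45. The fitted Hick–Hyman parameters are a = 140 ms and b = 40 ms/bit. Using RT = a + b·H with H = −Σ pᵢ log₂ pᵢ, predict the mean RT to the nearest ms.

Entropy contributions −pᵢ log₂ pᵢ: 0.5142, 0.3826, 0.3971, 0.5184; sum H = 1.8124 bits.
RT = a + bH = 140 + 40·1.8124 = 212.50 ms.

212 ms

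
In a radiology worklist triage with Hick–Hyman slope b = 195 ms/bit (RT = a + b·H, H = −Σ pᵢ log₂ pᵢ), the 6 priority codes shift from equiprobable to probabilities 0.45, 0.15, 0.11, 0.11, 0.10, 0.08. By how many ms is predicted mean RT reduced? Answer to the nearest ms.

The RT saving is b·ΔH. Equiprobable H₀ = log₂(6) = 2.5850 bits; with the given probabilities H = 2.2532 bits.
b·(H₀ − H) = 195 × (2.5850 − 2.2532) = 64.69 ms.

65 ms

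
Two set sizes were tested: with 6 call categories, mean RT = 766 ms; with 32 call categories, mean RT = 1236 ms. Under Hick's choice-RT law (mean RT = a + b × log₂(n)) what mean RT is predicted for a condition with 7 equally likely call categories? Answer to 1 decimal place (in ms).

809.3 ms

RT is linear in log₂ n, so two points fix the line:
  b = (1236 − 766) / (log₂ 32 − log₂ 6) = 470 / (5 − 2.5850) = 194.614 ms/bit
  a = 766 − 194.614 × 2.5850 = 262.930 ms
Then RT(7) = 262.930 + 194.614 × log₂ 7 = 262.930 + 194.614 × 2.8074 ≈ 809.281 ms.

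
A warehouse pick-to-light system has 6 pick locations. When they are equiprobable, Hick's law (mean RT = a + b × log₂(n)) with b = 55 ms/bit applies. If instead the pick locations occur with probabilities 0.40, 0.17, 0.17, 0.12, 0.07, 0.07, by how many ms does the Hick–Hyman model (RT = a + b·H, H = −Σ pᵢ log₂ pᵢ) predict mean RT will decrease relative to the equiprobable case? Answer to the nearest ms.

Equiprobable entropy H₀ = log₂ 6 = 2.5850 bits.
Skewed entropy H = −Σ pᵢ log₂ pᵢ = 2.3021 bits.
ΔRT = b·(H₀ − H) = 55 × 0.2828 = 15.56 ms.

16 ms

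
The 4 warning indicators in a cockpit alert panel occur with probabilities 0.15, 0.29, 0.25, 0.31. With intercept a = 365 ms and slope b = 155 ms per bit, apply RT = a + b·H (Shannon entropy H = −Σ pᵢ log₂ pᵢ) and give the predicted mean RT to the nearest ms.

668 ms

H = 0.15·log₂(1/0.15) + 0.29·log₂(1/0.29) + 0.25·log₂(1/0.25) + 0.31·log₂(1/0.31) = 1.9522 bits.
RT = 365 + 155 × 1.9522 = 667.60 ms.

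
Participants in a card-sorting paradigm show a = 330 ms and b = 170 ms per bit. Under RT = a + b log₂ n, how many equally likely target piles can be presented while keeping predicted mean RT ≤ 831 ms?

7

170·log₂ n ≤ 831 − 330 = 501, giving log₂ n ≤ 2.9471 and n ≤ 7.712. The largest whole number is 7.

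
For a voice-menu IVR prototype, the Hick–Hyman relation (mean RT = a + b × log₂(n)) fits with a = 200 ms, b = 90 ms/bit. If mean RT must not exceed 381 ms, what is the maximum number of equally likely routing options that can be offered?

4

90·log₂ n ≤ 381 − 200 = 181, giving log₂ n ≤ 2.0111 and n ≤ 4.031. The largest whole number is 4.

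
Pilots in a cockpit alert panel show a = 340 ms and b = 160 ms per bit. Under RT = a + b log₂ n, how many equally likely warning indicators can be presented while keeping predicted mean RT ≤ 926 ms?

Information budget: (926 − 340)/160 = 3.6625 bits, so n ≤ 2^3.6625 = 12.663 → at most 12.

12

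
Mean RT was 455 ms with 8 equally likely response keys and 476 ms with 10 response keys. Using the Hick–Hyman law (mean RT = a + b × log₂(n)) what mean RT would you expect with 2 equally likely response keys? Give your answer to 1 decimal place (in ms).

Fit slope and intercept:
  b = (476 − 455) / (log₂ 10 − log₂ 8) = 21 / (3.3219 − 3) = 65.232 ms/bit
  a = 455 − 65.232 × 3 = 259.304 ms
Then RT(2) = 259.304 + 65.232 × log₂ 2 = 259.304 + 65.232 × 1 ≈ 324.536 ms.

324.5 ms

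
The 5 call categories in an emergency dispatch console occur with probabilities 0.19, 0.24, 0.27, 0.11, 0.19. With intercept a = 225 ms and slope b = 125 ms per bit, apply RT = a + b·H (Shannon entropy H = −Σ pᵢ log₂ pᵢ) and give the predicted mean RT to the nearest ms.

508 ms

H = 0.19·log₂(1/0.19) + 0.24·log₂(1/0.24) + 0.27·log₂(1/0.27) + 0.11·log₂(1/0.11) + 0.19·log₂(1/0.19) = 2.2649 bits.
RT = 225 + 125 × 2.2649 = 508.11 ms.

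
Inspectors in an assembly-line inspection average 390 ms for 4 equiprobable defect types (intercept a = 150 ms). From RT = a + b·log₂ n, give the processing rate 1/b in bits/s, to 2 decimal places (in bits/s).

Choice component = 390 − 150 = 240 ms over log₂(4) = 2 bits.
b = 240 / 2 = 120.000 ms/bit, so 1/b = 8.333 bits/s.

8.33 bits/s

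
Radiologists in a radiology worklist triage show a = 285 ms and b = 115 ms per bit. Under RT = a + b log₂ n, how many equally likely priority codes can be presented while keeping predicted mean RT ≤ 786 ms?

Set 285 + 115·log₂ n ≤ 786 → log₂ n ≤ (786 − 285)/115 = 4.3565.
So n ≤ 2^4.3565 = 20.485; the largest integer n is 20.

20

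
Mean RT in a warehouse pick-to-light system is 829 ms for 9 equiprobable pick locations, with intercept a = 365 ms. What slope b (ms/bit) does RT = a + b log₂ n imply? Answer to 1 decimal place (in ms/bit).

146.4 ms/bit

b = (829 − 365) / log₂(9) = 464 / 3.1699 = 146.376 ms/bit.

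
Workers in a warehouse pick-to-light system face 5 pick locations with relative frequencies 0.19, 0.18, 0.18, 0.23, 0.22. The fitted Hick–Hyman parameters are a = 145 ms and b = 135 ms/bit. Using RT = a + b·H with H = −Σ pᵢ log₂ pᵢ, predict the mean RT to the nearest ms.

457 ms

Entropy contributions −pᵢ log₂ pᵢ: 0.4552, 0.4453, 0.4453, 0.4877, 0.4806; sum H = 2.3141 bits.
RT = a + bH = 145 + 135·2.3141 = 457.40 ms.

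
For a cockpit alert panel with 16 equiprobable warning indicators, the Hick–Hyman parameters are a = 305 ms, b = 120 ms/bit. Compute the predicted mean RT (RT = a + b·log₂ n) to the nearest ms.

785 ms

log₂(16) = 4 bits, so RT = 305 + 120 × 4 ≈ 785.000 ms.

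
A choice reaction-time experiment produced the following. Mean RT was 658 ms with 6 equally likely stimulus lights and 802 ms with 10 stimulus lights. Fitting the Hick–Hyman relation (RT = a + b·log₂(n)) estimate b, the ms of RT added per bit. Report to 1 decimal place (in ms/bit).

195.4 ms/bit

Slope: b = (802 − 658) / (log₂ 10 − log₂ 6) = 144/0.7370 = 195.396 ms/bit.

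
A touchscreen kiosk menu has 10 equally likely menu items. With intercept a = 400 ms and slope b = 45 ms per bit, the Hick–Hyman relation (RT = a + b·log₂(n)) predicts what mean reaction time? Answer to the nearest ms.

log₂(10) = 3.3219 bits, so RT = 400 + 45 × 3.3219 ≈ 549.487 ms.

549 ms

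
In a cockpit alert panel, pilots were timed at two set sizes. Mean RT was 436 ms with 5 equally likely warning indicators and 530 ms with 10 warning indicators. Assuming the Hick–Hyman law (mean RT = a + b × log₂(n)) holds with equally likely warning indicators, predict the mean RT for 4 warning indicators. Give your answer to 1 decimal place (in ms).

405.7 ms

With log₂ n on the abscissa the relation is linear; from the two conditions:
  b = (530 − 436) / (log₂ 10 − log₂ 5) = 94 / (3.3219 − 2.3219) = 94.000 ms/bit
  a = 436 − 94.000 × 2.3219 = 217.739 ms
Then RT(4) = 217.739 + 94.000 × log₂ 4 = 217.739 + 94.000 × 2 ≈ 405.739 ms.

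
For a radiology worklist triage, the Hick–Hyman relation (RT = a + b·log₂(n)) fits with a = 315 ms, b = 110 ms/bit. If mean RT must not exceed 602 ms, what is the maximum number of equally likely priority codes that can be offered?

110·log₂ n ≤ 602 − 315 = 287, giving log₂ n ≤ 2.6091 and n ≤ 6.101. The largest whole number is 6.

6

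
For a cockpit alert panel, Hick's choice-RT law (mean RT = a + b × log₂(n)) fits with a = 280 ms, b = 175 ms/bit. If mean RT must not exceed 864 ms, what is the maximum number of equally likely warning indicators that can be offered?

10

Set 280 + 175·log₂ n ≤ 864 → log₂ n ≤ (864 − 280)/175 = 3.3371.
So n ≤ 2^3.3371 = 10.106; the largest integer n is 10.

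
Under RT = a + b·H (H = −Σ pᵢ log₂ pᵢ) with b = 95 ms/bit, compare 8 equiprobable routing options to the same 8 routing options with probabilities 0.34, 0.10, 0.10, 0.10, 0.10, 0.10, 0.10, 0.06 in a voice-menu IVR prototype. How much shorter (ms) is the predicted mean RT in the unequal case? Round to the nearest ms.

The RT saving is b·ΔH. Equiprobable H₀ = log₂(8) = 3.0000 bits; with the given probabilities H = 2.7659 bits.
b·(H₀ − H) = 95 × (3.0000 − 2.7659) = 22.24 ms.

22 ms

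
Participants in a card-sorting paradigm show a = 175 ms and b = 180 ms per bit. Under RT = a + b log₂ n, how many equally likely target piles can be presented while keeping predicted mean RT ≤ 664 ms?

6

Set 175 + 180·log₂ n ≤ 664 → log₂ n ≤ (664 − 175)/180 = 2.7167.
So n ≤ 2^2.7167 = 6.574; the largest integer n is 6.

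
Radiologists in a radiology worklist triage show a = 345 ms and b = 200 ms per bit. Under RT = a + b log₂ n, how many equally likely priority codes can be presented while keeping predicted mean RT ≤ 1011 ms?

Information budget: (1011 − 345)/200 = 3.3300 bits, so n ≤ 2^3.3300 = 10.056 → at most 10.

10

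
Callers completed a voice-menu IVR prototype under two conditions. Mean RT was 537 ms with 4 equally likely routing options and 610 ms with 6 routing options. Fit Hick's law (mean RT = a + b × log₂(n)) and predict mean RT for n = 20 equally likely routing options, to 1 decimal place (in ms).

Fit slope and intercept:
  b = (610 − 537) / (log₂ 6 − log₂ 4) = 73 / (2.5850 − 2) = 124.794 ms/bit
  a = 537 − 124.794 × 2 = 287.411 ms
Then RT(20) = 287.411 + 124.794 × log₂ 20 = 287.411 + 124.794 × 4.3219 ≈ 826.763 ms.

826.8 ms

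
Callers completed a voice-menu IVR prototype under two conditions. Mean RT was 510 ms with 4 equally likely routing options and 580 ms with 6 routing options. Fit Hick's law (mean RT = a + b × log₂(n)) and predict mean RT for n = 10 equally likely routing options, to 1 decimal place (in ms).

Solve the two-equation system in a and b:
  b = (580 − 510) / (log₂ 6 − log₂ 4) = 70 / (2.5850 − 2) = 119.666 ms/bit
  a = 510 − 119.666 × 2 = 270.668 ms
Then RT(10) = 270.668 + 119.666 × log₂ 10 = 270.668 + 119.666 × 3.3219 ≈ 668.190 ms.

668.2 ms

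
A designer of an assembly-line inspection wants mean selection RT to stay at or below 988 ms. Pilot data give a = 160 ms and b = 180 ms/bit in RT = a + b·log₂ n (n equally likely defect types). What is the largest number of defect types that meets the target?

180·log₂ n ≤ 988 − 160 = 828, giving log₂ n ≤ 4.6000 and n ≤ 24.251. The largest whole number is 24.

24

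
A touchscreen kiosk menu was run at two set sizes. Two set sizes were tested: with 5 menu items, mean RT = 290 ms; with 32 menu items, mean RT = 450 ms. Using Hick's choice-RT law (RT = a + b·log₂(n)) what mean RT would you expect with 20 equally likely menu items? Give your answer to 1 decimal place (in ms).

409.5 ms

Fit slope and intercept:
  b = (450 − 290) / (log₂ 32 − log₂ 5) = 160 / (5 − 2.3219) = 59.744 ms/bit
  a = 290 − 59.744 × 2.3219 = 151.278 ms
Then RT(20) = 151.278 + 59.744 × log₂ 20 = 151.278 + 59.744 × 4.3219 ≈ 409.489 ms.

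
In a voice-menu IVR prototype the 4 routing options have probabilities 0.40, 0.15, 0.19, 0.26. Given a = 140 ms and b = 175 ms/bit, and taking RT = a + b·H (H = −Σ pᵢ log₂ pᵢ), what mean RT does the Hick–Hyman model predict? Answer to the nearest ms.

Entropy contributions −pᵢ log₂ pᵢ: 0.5288, 0.4105, 0.4552, 0.5053; sum H = 1.8998 bits.
RT = a + bH = 140 + 175·1.8998 = 472.47 ms.

472 ms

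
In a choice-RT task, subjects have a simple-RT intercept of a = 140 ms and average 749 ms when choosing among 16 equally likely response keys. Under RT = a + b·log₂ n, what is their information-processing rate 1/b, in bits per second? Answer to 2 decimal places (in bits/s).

6.57 bits/s

Choice component = 749 − 140 = 609 ms over log₂(16) = 4 bits.
b = 609 / 4 = 152.250 ms/bit, so 1/b = 6.568 bits/s.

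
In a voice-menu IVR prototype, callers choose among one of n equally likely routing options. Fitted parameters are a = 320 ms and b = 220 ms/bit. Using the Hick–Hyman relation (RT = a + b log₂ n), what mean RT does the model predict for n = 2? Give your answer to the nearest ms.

log₂(2) = 1 bits, so RT = 320 + 220 × 1 ≈ 540.000 ms.

540 ms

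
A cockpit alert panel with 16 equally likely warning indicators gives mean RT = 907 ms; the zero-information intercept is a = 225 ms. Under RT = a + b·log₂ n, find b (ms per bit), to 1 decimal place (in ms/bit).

16 alternatives carry log₂ 16 = 4 bits; the choice cost is 907 − 225 = 682 ms, so b = 682/4 = 170.500 ms/bit.

170.5 ms/bit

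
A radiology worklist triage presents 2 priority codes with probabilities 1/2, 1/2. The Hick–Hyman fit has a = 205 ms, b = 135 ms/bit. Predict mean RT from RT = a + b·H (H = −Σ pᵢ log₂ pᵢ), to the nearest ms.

340 ms

H = −Σ pᵢ log₂ pᵢ = 0.5·1 + 0.5·1 = 1.000 bits.
RT = 205 + 135 × 1.000 = 340.00 ms.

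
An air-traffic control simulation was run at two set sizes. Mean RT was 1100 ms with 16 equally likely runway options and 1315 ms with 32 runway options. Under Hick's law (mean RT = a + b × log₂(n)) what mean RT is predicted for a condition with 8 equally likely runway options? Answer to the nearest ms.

885 ms

With log₂ n on the abscissa the relation is linear; from the two conditions:
  b = (1315 − 1100) / (log₂ 32 − log₂ 16) = 215 / (5 − 4) = 215 ms/bit
  a = 1100 − 215 × 4 = 240 ms
Then RT(8) = 240 + 215 × log₂ 8 = 240 + 215 × 3 ≈ 885.000 ms.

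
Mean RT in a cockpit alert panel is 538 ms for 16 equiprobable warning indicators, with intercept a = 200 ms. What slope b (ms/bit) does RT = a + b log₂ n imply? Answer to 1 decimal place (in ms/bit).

84.5 ms/bit

16 alternatives carry log₂ 16 = 4 bits; the choice cost is 538 − 200 = 338 ms, so b = 338/4 = 84.500 ms/bit.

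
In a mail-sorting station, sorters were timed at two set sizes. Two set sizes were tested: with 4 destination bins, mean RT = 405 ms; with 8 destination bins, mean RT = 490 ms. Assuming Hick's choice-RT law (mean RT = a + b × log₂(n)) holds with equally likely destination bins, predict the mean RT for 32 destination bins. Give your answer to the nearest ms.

660 ms

Solve the two-equation system in a and b:
  b = (490 − 405) / (log₂ 8 − log₂ 4) = 85 / (3 − 2) = 85 ms/bit
  a = 405 − 85 × 2 = 235 ms
Then RT(32) = 235 + 85 × log₂ 32 = 235 + 85 × 5 ≈ 660.000 ms.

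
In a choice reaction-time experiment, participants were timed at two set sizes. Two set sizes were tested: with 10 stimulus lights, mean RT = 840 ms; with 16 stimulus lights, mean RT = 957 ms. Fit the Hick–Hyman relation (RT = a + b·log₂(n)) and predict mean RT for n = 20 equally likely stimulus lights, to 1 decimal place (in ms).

Solve the two-equation system in a and b:
  b = (957 − 840) / (log₂ 16 − log₂ 10) = 117 / (4 − 3.3219) = 172.548 ms/bit
  a = 840 − 172.548 × 3.3219 = 266.808 ms
Then RT(20) = 266.808 + 172.548 × log₂ 20 = 266.808 + 172.548 × 4.3219 ≈ 1012.548 ms.

1012.5 ms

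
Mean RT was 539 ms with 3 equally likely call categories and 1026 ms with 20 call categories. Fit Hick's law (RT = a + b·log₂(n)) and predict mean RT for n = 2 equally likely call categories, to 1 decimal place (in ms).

434.9 ms

RT is linear in log₂ n, so two points fix the line:
  b = (1026 − 539) / (log₂ 20 − log₂ 3) = 487 / (4.3219 − 1.5850) = 177.934 ms/bit
  a = 539 − 177.934 × 1.5850 = 256.981 ms
Then RT(2) = 256.981 + 177.934 × log₂ 2 = 256.981 + 177.934 × 1 ≈ 434.915 ms.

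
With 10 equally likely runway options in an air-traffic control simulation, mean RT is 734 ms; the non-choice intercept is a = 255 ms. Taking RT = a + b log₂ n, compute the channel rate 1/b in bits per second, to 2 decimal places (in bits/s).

Choice component = 734 − 255 = 479 ms over log₂(10) = 3.3219 bits.
b = 479 / 3.3219 = 144.193 ms/bit, so 1/b = 6.935 bits/s.

6.94 bits/s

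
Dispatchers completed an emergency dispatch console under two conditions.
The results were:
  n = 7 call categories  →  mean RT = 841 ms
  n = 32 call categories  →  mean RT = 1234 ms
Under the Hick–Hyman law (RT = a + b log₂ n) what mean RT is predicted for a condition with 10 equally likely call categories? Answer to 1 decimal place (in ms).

933.2 ms

With log₂ n on the abscissa the relation is linear; from the two conditions:
  b = (1234 − 841) / (log₂ 32 − log₂ 7) = 393 / (5 − 2.8074) = 179.236 ms/bit
  a = 841 − 179.236 × 2.8074 = 337.822 ms
Then RT(10) = 337.822 + 179.236 × log₂ 10 = 337.822 + 179.236 × 3.3219 ≈ 933.230 ms.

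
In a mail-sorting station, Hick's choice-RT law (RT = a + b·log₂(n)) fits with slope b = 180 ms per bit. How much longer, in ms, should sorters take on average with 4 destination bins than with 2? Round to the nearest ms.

ΔRT = (a + b log₂ n₂) − (a + b log₂ n₁) = b·(log₂ n₂ − log₂ n₁).
log₂(4) − log₂(2) = log₂(4/2) = log₂(2) = 1.
ΔRT = 180 × 1.0000 = 180.000 ms.

180 ms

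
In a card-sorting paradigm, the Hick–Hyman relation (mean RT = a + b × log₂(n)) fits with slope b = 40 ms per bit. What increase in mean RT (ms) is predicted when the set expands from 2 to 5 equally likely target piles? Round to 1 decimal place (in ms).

52.9 ms

ΔRT = (a + b log₂ n₂) − (a + b log₂ n₁) = b·(log₂ n₂ − log₂ n₁).
log₂(5) − log₂(2) = 2.3219 − 1 = 1.3219.
ΔRT = 40 × 1.3219 = 52.877 ms.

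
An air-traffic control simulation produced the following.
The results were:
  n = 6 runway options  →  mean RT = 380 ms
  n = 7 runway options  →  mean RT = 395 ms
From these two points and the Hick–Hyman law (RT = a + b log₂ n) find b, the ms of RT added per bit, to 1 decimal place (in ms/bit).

The slope on a log₂ axis is (395 − 380) / (2.8074 − 2.5850) = 67.448 ms/bit.

67.4 ms/bit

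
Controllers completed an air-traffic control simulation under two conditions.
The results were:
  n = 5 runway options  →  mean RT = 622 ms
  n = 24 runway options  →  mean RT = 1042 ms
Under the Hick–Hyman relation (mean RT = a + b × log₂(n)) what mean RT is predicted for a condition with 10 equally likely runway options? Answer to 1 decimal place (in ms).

807.6 ms

Solve the two-equation system in a and b:
  b = (1042 − 622) / (log₂ 24 − log₂ 5) = 420 / (4.5850 − 2.3219) = 185.592 ms/bit
  a = 622 − 185.592 × 2.3219 = 191.070 ms
Then RT(10) = 191.070 + 185.592 × log₂ 10 = 191.070 + 185.592 × 3.3219 ≈ 807.592 ms.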